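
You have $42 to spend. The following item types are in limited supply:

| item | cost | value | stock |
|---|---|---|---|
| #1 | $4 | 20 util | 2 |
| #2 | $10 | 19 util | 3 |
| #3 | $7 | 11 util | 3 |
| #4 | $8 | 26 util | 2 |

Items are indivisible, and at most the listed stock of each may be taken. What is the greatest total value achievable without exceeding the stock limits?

Best selections within cost 42 and stock limits:
- 2×#1 + 1×#2 + 1×#3 + 2×#4: cost 41, value 122
- 2×#1 + 2×#3 + 2×#4: cost 38, value 114
Best: 122 util.

122 util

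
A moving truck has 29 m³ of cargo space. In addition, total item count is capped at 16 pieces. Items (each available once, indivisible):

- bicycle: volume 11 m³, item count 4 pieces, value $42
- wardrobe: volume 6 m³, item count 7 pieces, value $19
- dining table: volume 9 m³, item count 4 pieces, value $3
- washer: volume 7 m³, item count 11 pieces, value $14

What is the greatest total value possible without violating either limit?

$64

Feasible sets respecting both limits:
- bicycle+wardrobe+dining table: volume 26, item count 15, value 64
- bicycle+wardrobe: volume 17, item count 11, value 61
- bicycle+washer: volume 18, item count 15, value 56
- bicycle+dining table: volume 20, item count 8, value 45
Best: $64.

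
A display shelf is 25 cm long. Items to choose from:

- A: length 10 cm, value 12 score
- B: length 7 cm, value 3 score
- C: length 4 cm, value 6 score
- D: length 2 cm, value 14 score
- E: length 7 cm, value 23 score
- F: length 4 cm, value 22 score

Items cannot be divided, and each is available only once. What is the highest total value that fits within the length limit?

Check high-value combinations within 25 cm:
- A+D+E+F: length 10+2+7+4=23, value 12+14+23+22=71
- B+C+D+E+F: length 7+4+2+7+4=24, value 3+6+14+23+22=68
- C+D+E+F: length 4+2+7+4=17, value 6+14+23+22=65
- A+C+E+F: length 10+4+7+4=25, value 12+6+23+22=63
Best: 71 score.

71 score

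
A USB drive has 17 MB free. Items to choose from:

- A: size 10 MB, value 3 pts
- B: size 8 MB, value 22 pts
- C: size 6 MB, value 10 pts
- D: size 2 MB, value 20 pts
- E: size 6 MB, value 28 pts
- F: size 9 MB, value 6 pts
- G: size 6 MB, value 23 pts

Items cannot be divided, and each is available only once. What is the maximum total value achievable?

71 pts

Check high-value combinations within 17 MB:
- D+E+G: size 2+6+6=14, value 20+28+23=71
- B+D+E: size 8+2+6=16, value 22+20+28=70
- B+D+G: size 8+2+6=16, value 22+20+23=65
Best: 71 pts.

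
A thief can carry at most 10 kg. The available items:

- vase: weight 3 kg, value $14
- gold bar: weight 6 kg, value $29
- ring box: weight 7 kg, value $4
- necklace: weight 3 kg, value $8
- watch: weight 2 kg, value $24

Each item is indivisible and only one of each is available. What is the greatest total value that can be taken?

Check high-value combinations within 10 kg:
- gold bar+watch: weight 6+2=8, value 29+24=53
- vase+necklace+watch: weight 3+3+2=8, value 14+8+24=46
- vase+gold bar: weight 3+6=9, value 14+29=43
Best: $53.

$53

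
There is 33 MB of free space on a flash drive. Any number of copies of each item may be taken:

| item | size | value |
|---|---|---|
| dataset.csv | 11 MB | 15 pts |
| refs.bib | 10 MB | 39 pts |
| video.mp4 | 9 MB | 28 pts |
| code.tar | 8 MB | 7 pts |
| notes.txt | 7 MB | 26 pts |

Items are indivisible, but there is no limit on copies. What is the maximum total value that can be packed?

119 pts

Best value-per-unit is refs.bib at 39/10; filling with it alone gives 3×39 = 117.
Optimal mix: 1×refs.bib + 1×video.mp4 + 2×notes.txt → size 33, value 119.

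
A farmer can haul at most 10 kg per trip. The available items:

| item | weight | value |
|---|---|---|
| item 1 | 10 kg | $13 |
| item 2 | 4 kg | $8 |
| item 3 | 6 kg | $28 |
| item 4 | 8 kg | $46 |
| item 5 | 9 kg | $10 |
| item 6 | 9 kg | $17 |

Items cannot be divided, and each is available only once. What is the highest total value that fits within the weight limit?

$46

Check high-value combinations within 10 kg:
- item 4: weight 8, value 46
- item 2+item 3: weight 4+6=10, value 8+28=36
- item 3: weight 6, value 28
- item 6: weight 9, value 17
Best: $46.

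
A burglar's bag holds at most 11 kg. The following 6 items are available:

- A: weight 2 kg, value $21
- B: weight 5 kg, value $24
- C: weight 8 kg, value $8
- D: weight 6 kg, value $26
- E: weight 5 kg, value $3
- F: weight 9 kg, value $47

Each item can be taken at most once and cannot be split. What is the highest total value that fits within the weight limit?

$68

Check high-value combinations within 11 kg:
- A+F: weight 2+9=11, value 21+47=68
- B+D: weight 5+6=11, value 24+26=50
- A+D: weight 2+6=8, value 21+26=47
Best: $68.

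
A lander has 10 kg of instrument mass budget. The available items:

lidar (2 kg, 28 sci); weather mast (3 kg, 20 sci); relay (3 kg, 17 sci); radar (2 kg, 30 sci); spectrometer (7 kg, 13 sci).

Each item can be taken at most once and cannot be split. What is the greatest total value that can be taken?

95 sci

This is a 0/1 knapsack; check combinations near the capacity.
- lidar+weather mast+relay+radar: mass 2+3+3+2=10, value 28+20+17+30=95
- lidar+weather mast+radar: mass 2+3+2=7, value 28+20+30=78
- lidar+relay+radar: mass 2+3+2=7, value 28+17+30=75
Best: 95 sci.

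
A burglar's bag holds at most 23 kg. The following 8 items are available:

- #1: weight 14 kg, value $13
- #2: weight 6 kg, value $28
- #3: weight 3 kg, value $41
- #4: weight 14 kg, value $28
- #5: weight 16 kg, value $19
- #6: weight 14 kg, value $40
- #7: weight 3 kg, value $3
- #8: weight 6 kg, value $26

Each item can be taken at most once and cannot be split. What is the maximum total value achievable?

$109

Check high-value combinations within 23 kg:
- #2+#3+#6: weight 6+3+14=23, value 28+41+40=109
- #3+#6+#8: weight 3+14+6=23, value 41+40+26=107
- #2+#3+#7+#8: weight 6+3+3+6=18, value 28+41+3+26=98
- #2+#3+#4: weight 6+3+14=23, value 28+41+28=97
Best: $109.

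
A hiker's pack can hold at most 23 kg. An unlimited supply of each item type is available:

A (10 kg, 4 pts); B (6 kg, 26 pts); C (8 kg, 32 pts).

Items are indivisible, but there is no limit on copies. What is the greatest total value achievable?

Best value-per-unit is B at 26/6; filling with it alone gives 3×26 = 78.
Optimal mix: 1×B + 2×C → weight 22, value 90.

90 pts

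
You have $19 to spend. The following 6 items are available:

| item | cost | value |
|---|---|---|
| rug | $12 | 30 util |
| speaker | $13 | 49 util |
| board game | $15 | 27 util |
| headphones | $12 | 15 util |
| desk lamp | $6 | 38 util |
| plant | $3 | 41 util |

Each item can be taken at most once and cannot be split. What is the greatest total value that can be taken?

Check high-value combinations within $19:
- speaker+plant: cost 13+3=16, value 49+41=90
- speaker+desk lamp: cost 13+6=19, value 49+38=87
- desk lamp+plant: cost 6+3=9, value 38+41=79
- rug+plant: cost 12+3=15, value 30+41=71
- rug+desk lamp: cost 12+6=18, value 30+38=68
Best: 90 util.

90 util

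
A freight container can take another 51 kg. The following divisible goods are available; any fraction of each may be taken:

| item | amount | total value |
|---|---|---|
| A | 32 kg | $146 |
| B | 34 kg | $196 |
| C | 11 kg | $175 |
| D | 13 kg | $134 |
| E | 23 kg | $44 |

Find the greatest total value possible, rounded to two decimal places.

Take in order of value per unit:
- C (175/11 per unit): all 11 → value 175, running total 175.00
- D (134/13 per unit): all 13 → value 134, running total 309.00
- B (196/34 per unit): 27 of 34 → value 27×196/34 = 155.6471, running total 464.65
Total 464.65.

464.65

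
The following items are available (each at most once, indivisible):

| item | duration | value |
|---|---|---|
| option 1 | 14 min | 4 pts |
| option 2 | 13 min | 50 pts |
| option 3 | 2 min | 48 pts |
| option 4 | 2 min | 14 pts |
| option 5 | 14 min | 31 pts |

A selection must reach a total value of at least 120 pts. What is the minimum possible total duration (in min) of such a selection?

29

Subsets with value ≥ 120, sorted by total duration:
- option 2+option 3+option 5: duration 29, value 129
- option 2+option 3+option 4+option 5: duration 31, value 143
- option 1+option 2+option 3+option 5: duration 43, value 133
- option 1+option 2+option 3+option 4+option 5: duration 45, value 147
Minimum duration: 29 min.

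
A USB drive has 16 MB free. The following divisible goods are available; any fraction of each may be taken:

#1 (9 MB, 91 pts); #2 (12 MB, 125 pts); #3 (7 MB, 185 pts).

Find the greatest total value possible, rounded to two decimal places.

278.75

Take in order of value per unit:
- #3 (185/7 per unit): all 7 → value 185, running total 185.00
- #2 (125/12 per unit): 9 of 12 → value 9×125/12 = 93.7500, running total 278.75
Total 278.75.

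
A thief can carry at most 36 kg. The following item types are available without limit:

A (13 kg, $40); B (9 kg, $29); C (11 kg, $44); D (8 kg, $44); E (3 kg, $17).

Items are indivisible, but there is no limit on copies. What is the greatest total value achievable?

$204

Best value-per-unit is E at 17/3, and filling with it alone uses weight 12×3=36. No mix of the others beats 12×17 = 204.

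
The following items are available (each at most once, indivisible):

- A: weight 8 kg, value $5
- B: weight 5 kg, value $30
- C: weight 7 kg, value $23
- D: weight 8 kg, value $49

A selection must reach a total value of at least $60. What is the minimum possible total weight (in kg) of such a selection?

13

Subsets with value ≥ 60, sorted by total weight:
- B+D: weight 13, value 79
- C+D: weight 15, value 72
- B+C+D: weight 20, value 102
Minimum weight: 13 kg.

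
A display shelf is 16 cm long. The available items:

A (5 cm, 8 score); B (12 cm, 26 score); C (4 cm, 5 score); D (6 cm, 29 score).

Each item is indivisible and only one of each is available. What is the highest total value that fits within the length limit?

Check high-value combinations within 16 cm:
- A+C+D: length 5+4+6=15, value 8+5+29=42
- A+D: length 5+6=11, value 8+29=37
- C+D: length 4+6=10, value 5+29=34
Best: 42 score.

42 score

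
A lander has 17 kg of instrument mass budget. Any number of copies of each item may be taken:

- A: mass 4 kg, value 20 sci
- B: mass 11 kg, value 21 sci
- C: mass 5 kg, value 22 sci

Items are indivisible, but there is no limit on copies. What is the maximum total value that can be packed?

Best value-per-unit is A at 20/4; filling with it alone gives 4×20 = 80.
Optimal mix: 3×A + 1×C → mass 17, value 82.

82 sci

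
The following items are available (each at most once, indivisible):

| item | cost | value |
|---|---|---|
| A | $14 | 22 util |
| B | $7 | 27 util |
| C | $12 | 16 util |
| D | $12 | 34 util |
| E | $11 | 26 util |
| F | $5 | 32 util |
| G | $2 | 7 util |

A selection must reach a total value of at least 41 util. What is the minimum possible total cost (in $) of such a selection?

Subsets with value ≥ 41, sorted by total cost:
- B+F: cost 12, value 59
- B+F+G: cost 14, value 66
Minimum cost: 12 $.

12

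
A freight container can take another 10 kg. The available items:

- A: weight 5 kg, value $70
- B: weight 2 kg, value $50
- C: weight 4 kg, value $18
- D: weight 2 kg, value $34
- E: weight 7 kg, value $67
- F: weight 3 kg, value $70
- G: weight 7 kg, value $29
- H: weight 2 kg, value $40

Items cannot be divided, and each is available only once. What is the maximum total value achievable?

Check high-value combinations within 10 kg:
- B+D+F+H: weight 2+2+3+2=9, value 50+34+70+40=194
- A+B+F: weight 5+2+3=10, value 70+50+70=190
- A+F+H: weight 5+3+2=10, value 70+70+40=180
- A+D+F: weight 5+2+3=10, value 70+34+70=174
Best: $194.

$194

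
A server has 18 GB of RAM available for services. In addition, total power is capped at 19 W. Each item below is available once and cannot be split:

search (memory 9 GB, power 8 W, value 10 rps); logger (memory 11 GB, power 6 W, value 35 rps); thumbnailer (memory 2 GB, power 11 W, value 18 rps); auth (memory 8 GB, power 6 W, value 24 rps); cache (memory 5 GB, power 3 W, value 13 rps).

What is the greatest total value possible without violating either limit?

53 rps

Feasible sets respecting both limits:
- logger+thumbnailer: memory 13, power 17, value 53
- logger+cache: memory 16, power 9, value 48
- thumbnailer+auth: memory 10, power 17, value 42
- auth+cache: memory 13, power 9, value 37
Best: 53 rps.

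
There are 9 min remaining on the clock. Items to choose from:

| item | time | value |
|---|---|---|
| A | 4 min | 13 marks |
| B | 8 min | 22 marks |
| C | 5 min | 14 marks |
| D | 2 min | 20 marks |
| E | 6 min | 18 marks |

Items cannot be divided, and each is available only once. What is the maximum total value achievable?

38 marks

Check high-value combinations within 9 min:
- D+E: time 2+6=8, value 20+18=38
- C+D: time 5+2=7, value 14+20=34
- A+D: time 4+2=6, value 13+20=33
Best: 38 marks.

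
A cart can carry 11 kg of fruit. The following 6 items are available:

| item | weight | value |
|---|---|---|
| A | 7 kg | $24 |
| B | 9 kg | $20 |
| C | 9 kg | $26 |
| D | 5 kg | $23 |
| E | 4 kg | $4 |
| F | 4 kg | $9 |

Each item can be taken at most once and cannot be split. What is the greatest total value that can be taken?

Check high-value combinations within 11 kg:
- A+F: weight 7+4=11, value 24+9=33
- D+F: weight 5+4=9, value 23+9=32
- A+E: weight 7+4=11, value 24+4=28
Best: $33.

$33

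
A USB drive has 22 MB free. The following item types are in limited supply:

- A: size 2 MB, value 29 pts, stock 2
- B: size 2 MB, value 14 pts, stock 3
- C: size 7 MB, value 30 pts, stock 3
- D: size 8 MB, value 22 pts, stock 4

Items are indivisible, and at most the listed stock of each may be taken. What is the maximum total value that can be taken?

Top feasible selections:
- 2×A + 2×B + 2×C: size 22, value 146
- 2×A + 1×B + 2×C: size 20, value 132
- 1×A + 3×B + 2×C: size 22, value 131
- 2×A + 3×B + 1×C: size 17, value 130
Best: 146 pts.

146 pts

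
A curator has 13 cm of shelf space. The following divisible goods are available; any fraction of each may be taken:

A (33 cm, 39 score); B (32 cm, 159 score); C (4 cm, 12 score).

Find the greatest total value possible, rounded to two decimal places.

Take in order of value per unit:
- B (159/32 per unit): 13 of 32 → value 13×159/32 = 64.5938, running total 64.59
Total 64.59.

64.59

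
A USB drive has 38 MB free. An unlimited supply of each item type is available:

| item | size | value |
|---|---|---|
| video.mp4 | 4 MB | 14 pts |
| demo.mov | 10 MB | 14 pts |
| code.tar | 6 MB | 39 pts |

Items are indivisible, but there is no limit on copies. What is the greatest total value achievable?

Best value-per-unit is code.tar at 39/6, and filling with it alone uses size 6×6=36. No mix of the others beats 6×39 = 234.

234 pts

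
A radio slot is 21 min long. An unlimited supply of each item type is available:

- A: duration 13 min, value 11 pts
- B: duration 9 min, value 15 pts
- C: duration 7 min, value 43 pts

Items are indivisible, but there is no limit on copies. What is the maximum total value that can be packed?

129 pts

Best value-per-unit is C at 43/7, and filling with it alone uses duration 3×7=21. No mix of the others beats 3×43 = 129.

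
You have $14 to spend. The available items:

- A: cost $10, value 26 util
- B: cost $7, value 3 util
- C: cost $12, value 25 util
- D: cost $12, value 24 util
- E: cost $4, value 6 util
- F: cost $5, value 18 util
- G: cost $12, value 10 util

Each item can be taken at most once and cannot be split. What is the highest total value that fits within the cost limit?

32 util

This is a 0/1 knapsack; check combinations near the capacity.
- A+E: cost 10+4=14, value 26+6=32
- A: cost 10, value 26
- C: cost 12, value 25
- E+F: cost 4+5=9, value 6+18=24
Best: 32 util.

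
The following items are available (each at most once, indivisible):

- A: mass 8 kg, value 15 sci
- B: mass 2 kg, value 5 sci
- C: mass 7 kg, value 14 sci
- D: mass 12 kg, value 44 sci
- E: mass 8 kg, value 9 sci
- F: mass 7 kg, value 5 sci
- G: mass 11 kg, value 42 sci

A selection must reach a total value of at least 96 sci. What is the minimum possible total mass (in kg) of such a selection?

Subsets with value ≥ 96, sorted by total mass:
- C+D+G: mass 30, value 100
- A+D+G: mass 31, value 101
Minimum mass: 30 kg.

30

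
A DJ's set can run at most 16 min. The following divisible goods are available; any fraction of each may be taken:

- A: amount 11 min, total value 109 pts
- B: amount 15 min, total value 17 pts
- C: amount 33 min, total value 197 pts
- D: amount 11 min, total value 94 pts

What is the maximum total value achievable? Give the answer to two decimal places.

151.73

Take in order of value per unit:
- A (109/11 per unit): all 11 → value 109, running total 109.00
- D (94/11 per unit): 5 of 11 → value 5×94/11 = 42.7273, running total 151.73
Total 151.73.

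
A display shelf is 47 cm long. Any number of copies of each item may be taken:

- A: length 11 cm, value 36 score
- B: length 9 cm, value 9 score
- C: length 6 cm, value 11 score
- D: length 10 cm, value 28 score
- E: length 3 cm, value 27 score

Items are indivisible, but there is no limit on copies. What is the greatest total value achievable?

Best value-per-unit is E at 27/3, and filling with it alone uses length 15×3=45. No mix of the others beats 15×27 = 405.

405 score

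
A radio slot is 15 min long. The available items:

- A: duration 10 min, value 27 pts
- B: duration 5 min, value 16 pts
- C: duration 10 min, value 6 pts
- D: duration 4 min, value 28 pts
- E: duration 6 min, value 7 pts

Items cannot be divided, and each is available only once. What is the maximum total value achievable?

Check high-value combinations within 15 min:
- A+D: duration 10+4=14, value 27+28=55
- B+D+E: duration 5+4+6=15, value 16+28+7=51
- B+D: duration 5+4=9, value 16+28=44
Best: 55 pts.

55 pts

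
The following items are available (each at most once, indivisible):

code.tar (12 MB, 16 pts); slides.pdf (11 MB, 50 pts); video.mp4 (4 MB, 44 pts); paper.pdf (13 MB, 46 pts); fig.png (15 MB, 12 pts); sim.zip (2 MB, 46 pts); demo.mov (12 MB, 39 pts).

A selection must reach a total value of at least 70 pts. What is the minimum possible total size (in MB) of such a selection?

Subsets with value ≥ 70, sorted by total size:
- video.mp4+sim.zip: size 6, value 90
- slides.pdf+sim.zip: size 13, value 96
Minimum size: 6 MB.

6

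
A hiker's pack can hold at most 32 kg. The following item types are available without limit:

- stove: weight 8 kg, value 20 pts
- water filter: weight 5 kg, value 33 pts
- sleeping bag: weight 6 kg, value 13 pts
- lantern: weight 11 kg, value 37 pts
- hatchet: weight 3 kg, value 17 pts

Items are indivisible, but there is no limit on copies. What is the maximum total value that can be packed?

200 pts

Best value-per-unit is water filter at 33/5; filling with it alone gives 6×33 = 198.
Optimal mix: 4×water filter + 4×hatchet → weight 32, value 200.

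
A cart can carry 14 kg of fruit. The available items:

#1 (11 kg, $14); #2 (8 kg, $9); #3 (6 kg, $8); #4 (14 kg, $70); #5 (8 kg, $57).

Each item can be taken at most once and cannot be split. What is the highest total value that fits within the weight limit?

$70

Check high-value combinations within 14 kg:
- #4: weight 14, value 70
- #3+#5: weight 6+8=14, value 8+57=65
- #5: weight 8, value 57
- #2+#3: weight 8+6=14, value 9+8=17
- #1: weight 11, value 14
Best: $70.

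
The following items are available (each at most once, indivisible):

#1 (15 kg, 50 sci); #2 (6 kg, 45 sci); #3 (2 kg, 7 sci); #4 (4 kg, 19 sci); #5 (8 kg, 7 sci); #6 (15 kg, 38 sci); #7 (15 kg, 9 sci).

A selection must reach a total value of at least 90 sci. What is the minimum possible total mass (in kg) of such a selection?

21

Subsets with value ≥ 90, sorted by total mass:
- #1+#2: mass 21, value 95
- #1+#2+#3: mass 23, value 102
- #2+#3+#6: mass 23, value 90
- #1+#2+#4: mass 25, value 114
Minimum mass: 21 kg.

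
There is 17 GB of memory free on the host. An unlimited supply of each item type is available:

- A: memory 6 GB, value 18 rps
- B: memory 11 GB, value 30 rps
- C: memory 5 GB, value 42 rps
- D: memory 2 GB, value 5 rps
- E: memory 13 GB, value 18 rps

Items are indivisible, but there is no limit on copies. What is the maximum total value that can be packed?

131 rps

Best value-per-unit is C at 42/5; filling with it alone gives 3×42 = 126.
Optimal mix: 3×C + 1×D → memory 17, value 131.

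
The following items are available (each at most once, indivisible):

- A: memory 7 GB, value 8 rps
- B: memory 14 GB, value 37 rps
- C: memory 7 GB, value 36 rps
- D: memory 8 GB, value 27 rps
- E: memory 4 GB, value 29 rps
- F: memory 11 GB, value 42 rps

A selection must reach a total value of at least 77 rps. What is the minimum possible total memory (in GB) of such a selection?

18

Subsets with value ≥ 77, sorted by total memory:
- C+F: memory 18, value 78
- C+D+E: memory 19, value 92
- C+E+F: memory 22, value 107
- A+E+F: memory 22, value 79
Minimum memory: 18 GB.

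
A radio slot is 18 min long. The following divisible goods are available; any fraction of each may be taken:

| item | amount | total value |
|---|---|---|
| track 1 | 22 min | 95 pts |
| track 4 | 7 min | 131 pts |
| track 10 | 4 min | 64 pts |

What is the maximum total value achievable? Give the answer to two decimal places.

Take in order of value per unit:
- track 4 (131/7 per unit): all 7 → value 131, running total 131.00
- track 10 (64/4 per unit): all 4 → value 64, running total 195.00
- track 1 (95/22 per unit): 7 of 22 → value 7×95/22 = 30.2273, running total 225.23
Total 225.23.

225.23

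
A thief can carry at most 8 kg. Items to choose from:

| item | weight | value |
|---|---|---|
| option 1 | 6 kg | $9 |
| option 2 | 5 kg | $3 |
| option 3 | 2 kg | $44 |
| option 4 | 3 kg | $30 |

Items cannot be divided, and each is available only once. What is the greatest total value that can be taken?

$74

Check high-value combinations within 8 kg:
- option 3+option 4: weight 2+3=5, value 44+30=74
- option 1+option 3: weight 6+2=8, value 9+44=53
- option 2+option 3: weight 5+2=7, value 3+44=47
- option 3: weight 2, value 44
Best: $74.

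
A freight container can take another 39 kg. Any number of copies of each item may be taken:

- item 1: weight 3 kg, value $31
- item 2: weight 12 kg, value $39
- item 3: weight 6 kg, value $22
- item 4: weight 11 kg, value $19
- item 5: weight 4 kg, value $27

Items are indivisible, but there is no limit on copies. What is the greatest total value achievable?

Best value-per-unit is item 1 at 31/3, and filling with it alone uses weight 13×3=39. No mix of the others beats 13×31 = 403.

$403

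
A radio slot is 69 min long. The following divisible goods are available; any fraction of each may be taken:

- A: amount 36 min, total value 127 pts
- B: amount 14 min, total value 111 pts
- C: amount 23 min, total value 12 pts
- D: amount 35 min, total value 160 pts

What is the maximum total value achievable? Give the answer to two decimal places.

341.56

Take in order of value per unit:
- B (111/14 per unit): all 14 → value 111, running total 111.00
- D (160/35 per unit): all 35 → value 160, running total 271.00
- A (127/36 per unit): 20 of 36 → value 20×127/36 = 70.5556, running total 341.56
Total 341.56.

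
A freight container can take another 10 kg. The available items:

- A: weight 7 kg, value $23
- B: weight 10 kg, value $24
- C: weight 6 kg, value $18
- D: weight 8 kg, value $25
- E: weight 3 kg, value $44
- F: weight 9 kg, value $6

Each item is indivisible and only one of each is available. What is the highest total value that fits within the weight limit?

Check high-value combinations within 10 kg:
- A+E: weight 7+3=10, value 23+44=67
- C+E: weight 6+3=9, value 18+44=62
- E: weight 3, value 44
- D: weight 8, value 25
- B: weight 10, value 24
Best: $67.

$67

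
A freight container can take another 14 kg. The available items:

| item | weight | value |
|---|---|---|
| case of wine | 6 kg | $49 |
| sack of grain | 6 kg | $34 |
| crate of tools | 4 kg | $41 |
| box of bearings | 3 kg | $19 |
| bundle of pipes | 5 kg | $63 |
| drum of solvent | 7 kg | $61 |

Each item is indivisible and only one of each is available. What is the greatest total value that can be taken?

$131

Check high-value combinations within 14 kg:
- case of wine+box of bearings+bundle of pipes: weight 6+3+5=14, value 49+19+63=131
- bundle of pipes+drum of solvent: weight 5+7=12, value 63+61=124
- crate of tools+box of bearings+bundle of pipes: weight 4+3+5=12, value 41+19+63=123
Best: $131.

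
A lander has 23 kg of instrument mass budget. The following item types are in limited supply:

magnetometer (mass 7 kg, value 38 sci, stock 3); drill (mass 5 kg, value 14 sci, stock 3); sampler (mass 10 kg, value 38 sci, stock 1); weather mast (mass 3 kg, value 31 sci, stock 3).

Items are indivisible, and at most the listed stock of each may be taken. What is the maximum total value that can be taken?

169 sci

Best selections within mass 23 and stock limits:
- 2×magnetometer + 3×weather mast: mass 23, value 169
- 1×magnetometer + 1×drill + 3×weather mast: mass 21, value 145
Best: 169 sci.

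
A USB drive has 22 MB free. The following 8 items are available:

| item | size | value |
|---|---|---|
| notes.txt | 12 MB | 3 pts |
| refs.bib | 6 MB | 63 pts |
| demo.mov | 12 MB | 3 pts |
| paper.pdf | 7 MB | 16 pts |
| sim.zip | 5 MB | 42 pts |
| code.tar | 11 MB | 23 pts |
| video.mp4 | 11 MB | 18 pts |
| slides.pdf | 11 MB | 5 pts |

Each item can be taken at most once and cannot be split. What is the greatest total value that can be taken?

Check high-value combinations within 22 MB:
- refs.bib+sim.zip+code.tar: size 6+5+11=22, value 63+42+23=128
- refs.bib+sim.zip+video.mp4: size 6+5+11=22, value 63+42+18=123
- refs.bib+paper.pdf+sim.zip: size 6+7+5=18, value 63+16+42=121
- refs.bib+sim.zip+slides.pdf: size 6+5+11=22, value 63+42+5=110
Best: 128 pts.

128 pts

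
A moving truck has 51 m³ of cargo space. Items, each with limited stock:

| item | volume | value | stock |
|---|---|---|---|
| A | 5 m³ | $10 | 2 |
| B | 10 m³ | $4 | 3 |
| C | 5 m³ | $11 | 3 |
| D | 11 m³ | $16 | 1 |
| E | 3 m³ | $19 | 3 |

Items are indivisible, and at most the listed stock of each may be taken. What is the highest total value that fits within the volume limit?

Best selections within volume 51 and stock limits:
- 2×A + 3×C + 1×D + 3×E: volume 45, value 126
- 1×A + 1×B + 3×C + 1×D + 3×E: volume 50, value 120
- 2×A + 1×B + 2×C + 1×D + 3×E: volume 50, value 119
- 1×A + 3×C + 1×D + 3×E: volume 40, value 116
Best: $126.

$126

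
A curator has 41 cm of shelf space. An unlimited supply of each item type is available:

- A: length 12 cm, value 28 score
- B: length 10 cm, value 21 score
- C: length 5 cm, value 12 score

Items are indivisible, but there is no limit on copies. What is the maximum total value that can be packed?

Best value-per-unit is C at 12/5; filling with it alone gives 8×12 = 96.
Optimal mix: 3×A + 1×C → length 41, value 96.

96 score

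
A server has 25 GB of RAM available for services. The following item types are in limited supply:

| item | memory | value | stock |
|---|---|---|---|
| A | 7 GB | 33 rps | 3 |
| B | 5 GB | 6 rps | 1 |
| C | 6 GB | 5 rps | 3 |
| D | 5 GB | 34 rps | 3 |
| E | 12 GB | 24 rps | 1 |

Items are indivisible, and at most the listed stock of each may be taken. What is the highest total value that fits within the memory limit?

135 rps

Top feasible selections:
- 1×A + 3×D: memory 22, value 135
- 2×A + 2×D: memory 24, value 134
- 1×B + 3×D: memory 20, value 108
Best: 135 rps.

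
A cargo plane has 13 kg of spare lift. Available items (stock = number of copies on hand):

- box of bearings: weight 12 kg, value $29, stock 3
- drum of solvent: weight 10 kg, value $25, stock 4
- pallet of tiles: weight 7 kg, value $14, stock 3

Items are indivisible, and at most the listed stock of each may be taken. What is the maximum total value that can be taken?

Top feasible selections:
- 1×box of bearings: weight 12, value 29
- 1×drum of solvent: weight 10, value 25
Best: $29.

$29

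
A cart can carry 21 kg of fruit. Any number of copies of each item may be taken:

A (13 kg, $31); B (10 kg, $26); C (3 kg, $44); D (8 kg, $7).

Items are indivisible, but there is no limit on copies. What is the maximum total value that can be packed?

Best value-per-unit is C at 44/3, and filling with it alone uses weight 7×3=21. No mix of the others beats 7×44 = 308.

$308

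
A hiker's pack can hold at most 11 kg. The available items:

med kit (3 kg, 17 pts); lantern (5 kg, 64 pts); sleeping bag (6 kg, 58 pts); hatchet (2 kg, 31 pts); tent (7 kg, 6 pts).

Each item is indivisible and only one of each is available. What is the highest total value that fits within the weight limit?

Check high-value combinations within 11 kg:
- lantern+sleeping bag: weight 5+6=11, value 64+58=122
- med kit+lantern+hatchet: weight 3+5+2=10, value 17+64+31=112
- med kit+sleeping bag+hatchet: weight 3+6+2=11, value 17+58+31=106
- lantern+hatchet: weight 5+2=7, value 64+31=95
- sleeping bag+hatchet: weight 6+2=8, value 58+31=89
Best: 122 pts.

122 pts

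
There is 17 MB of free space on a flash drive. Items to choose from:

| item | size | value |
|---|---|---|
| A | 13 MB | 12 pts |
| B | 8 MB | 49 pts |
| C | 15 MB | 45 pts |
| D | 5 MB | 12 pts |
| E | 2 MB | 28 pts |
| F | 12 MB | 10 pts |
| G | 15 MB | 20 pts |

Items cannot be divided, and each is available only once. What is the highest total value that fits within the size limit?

89 pts

Check high-value combinations within 17 MB:
- B+D+E: size 8+5+2=15, value 49+12+28=89
- B+E: size 8+2=10, value 49+28=77
- C+E: size 15+2=17, value 45+28=73
- B+D: size 8+5=13, value 49+12=61
- B: size 8, value 49
Best: 89 pts.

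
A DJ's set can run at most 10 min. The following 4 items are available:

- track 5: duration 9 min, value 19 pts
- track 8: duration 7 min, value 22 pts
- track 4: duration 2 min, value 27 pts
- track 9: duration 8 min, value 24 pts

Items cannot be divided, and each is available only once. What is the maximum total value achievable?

51 pts

This is a 0/1 knapsack; check combinations near the capacity.
- track 4+track 9: duration 2+8=10, value 27+24=51
- track 8+track 4: duration 7+2=9, value 22+27=49
- track 4: duration 2, value 27
- track 9: duration 8, value 24
Best: 51 pts.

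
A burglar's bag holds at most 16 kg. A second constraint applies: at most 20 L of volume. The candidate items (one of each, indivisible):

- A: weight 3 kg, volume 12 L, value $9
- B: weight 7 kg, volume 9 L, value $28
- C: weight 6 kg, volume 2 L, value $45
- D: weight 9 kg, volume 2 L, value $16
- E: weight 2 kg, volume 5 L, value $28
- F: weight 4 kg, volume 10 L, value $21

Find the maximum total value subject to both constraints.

$101

Feasible sets respecting both limits:
- B+C+E: weight 15, volume 16, value 101
- C+E+F: weight 12, volume 17, value 94
- A+C+E: weight 11, volume 19, value 82
- B+C: weight 13, volume 11, value 73
Best: $101.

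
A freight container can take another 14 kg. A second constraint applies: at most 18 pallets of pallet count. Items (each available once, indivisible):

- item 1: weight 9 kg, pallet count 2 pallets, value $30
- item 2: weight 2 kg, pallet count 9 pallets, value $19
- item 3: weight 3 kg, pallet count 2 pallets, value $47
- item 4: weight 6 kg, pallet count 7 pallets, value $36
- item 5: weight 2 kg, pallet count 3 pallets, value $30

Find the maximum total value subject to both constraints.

$113

Feasible sets respecting both limits:
- item 3+item 4+item 5: weight 11, pallet count 12, value 113
- item 1+item 3+item 5: weight 14, pallet count 7, value 107
- item 2+item 3+item 4: weight 11, pallet count 18, value 102
- item 1+item 2+item 3: weight 14, pallet count 13, value 96
Best: $113.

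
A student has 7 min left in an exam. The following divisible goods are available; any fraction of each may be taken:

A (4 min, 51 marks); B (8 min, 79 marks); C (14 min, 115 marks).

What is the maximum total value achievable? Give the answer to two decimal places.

Take in order of value per unit:
- A (51/4 per unit): all 4 → value 51, running total 51.00
- B (79/8 per unit): 3 of 8 → value 3×79/8 = 29.6250, running total 80.63
Total 80.63.

80.63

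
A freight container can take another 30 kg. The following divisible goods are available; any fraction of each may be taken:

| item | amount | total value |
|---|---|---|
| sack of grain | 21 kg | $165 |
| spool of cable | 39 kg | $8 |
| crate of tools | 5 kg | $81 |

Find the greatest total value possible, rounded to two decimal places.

246.82

Take in order of value per unit:
- crate of tools (81/5 per unit): all 5 → value 81, running total 81.00
- sack of grain (165/21 per unit): all 21 → value 165, running total 246.00
- spool of cable (8/39 per unit): 4 of 39 → value 4×8/39 = 0.8205, running total 246.82
Total 246.82.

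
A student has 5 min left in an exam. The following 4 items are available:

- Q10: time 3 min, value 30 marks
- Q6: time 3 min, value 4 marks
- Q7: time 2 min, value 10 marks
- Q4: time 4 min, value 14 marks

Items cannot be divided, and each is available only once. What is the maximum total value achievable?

40 marks

Check high-value combinations within 5 min:
- Q10+Q7: time 3+2=5, value 30+10=40
- Q10: time 3, value 30
- Q4: time 4, value 14
- Q6+Q7: time 3+2=5, value 4+10=14
Best: 40 marks.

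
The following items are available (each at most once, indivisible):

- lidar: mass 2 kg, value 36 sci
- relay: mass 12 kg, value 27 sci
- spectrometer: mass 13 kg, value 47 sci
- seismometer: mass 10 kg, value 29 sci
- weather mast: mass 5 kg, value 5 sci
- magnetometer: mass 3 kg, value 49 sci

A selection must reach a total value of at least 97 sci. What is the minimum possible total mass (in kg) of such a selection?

Subsets with value ≥ 97, sorted by total mass:
- lidar+seismometer+magnetometer: mass 15, value 114
- lidar+relay+magnetometer: mass 17, value 112
- lidar+spectrometer+magnetometer: mass 18, value 132
Minimum mass: 15 kg.

15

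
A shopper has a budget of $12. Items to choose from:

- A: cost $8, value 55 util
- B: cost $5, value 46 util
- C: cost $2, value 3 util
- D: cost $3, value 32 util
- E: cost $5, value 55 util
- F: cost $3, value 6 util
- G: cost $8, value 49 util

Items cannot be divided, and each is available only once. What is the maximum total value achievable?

104 util

Check high-value combinations within $12:
- B+C+E: cost 5+2+5=12, value 46+3+55=104
- B+E: cost 5+5=10, value 46+55=101
- D+E+F: cost 3+5+3=11, value 32+55+6=93
Best: 104 util.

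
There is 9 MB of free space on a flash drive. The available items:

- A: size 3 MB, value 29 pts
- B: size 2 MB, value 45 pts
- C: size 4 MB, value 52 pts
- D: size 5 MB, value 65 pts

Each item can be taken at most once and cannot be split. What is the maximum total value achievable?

Check high-value combinations within 9 MB:
- A+B+C: size 3+2+4=9, value 29+45+52=126
- C+D: size 4+5=9, value 52+65=117
- B+D: size 2+5=7, value 45+65=110
- B+C: size 2+4=6, value 45+52=97
- A+D: size 3+5=8, value 29+65=94
Best: 126 pts.

126 pts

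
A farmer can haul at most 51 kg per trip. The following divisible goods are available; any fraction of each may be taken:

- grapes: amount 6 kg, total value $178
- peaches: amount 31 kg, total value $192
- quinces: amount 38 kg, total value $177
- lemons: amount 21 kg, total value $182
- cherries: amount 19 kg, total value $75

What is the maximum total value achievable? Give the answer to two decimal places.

508.65

Take in order of value per unit:
- grapes (178/6 per unit): all 6 → value 178, running total 178.00
- lemons (182/21 per unit): all 21 → value 182, running total 360.00
- peaches (192/31 per unit): 24 of 31 → value 24×192/31 = 148.6452, running total 508.65
Total 508.65.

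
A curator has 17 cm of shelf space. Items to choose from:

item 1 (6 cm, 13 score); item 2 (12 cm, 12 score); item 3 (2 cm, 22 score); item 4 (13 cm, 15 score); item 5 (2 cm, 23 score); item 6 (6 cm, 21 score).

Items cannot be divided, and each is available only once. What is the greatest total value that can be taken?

79 score

Check high-value combinations within 17 cm:
- item 1+item 3+item 5+item 6: length 6+2+2+6=16, value 13+22+23+21=79
- item 3+item 5+item 6: length 2+2+6=10, value 22+23+21=66
- item 3+item 4+item 5: length 2+13+2=17, value 22+15+23=60
Best: 79 score.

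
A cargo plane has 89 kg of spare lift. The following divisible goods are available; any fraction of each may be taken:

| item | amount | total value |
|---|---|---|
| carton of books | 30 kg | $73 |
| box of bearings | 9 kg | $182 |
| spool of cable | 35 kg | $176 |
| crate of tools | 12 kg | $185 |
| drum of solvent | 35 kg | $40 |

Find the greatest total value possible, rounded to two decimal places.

619.43

Take in order of value per unit:
- box of bearings (182/9 per unit): all 9 → value 182, running total 182.00
- crate of tools (185/12 per unit): all 12 → value 185, running total 367.00
- spool of cable (176/35 per unit): all 35 → value 176, running total 543.00
- carton of books (73/30 per unit): all 30 → value 73, running total 616.00
- drum of solvent (40/35 per unit): 3 of 35 → value 3×40/35 = 3.4286, running total 619.43
Total 619.43.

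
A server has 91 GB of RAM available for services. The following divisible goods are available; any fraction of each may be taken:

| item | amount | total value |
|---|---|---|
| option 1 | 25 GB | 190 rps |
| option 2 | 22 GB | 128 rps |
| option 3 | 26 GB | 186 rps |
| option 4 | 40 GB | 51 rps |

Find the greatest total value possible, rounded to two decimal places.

526.95

Take in order of value per unit:
- option 1 (190/25 per unit): all 25 → value 190, running total 190.00
- option 3 (186/26 per unit): all 26 → value 186, running total 376.00
- option 2 (128/22 per unit): all 22 → value 128, running total 504.00
- option 4 (51/40 per unit): 18 of 40 → value 18×51/40 = 22.9500, running total 526.95
Total 526.95.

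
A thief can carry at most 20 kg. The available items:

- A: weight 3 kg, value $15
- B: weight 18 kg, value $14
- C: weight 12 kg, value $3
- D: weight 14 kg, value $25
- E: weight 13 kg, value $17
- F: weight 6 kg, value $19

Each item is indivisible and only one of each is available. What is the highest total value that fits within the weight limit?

Check high-value combinations within 20 kg:
- D+F: weight 14+6=20, value 25+19=44
- A+D: weight 3+14=17, value 15+25=40
- E+F: weight 13+6=19, value 17+19=36
- A+F: weight 3+6=9, value 15+19=34
- A+E: weight 3+13=16, value 15+17=32
Best: $44.

$44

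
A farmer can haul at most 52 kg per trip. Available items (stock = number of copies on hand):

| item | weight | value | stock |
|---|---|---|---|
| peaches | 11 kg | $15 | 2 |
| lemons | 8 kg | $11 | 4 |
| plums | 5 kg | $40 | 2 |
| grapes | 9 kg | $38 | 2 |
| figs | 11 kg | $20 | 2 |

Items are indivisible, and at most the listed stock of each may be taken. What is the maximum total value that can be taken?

$196

Top feasible selections:
- 2×plums + 2×grapes + 2×figs: weight 50, value 196
- 1×peaches + 2×plums + 2×grapes + 1×figs: weight 50, value 191
Best: $196.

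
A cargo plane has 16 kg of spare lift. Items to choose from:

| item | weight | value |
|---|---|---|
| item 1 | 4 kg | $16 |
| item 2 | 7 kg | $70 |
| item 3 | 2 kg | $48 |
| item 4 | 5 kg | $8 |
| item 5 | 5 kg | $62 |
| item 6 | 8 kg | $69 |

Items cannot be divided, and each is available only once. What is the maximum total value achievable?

$180

Check high-value combinations within 16 kg:
- item 2+item 3+item 5: weight 7+2+5=14, value 70+48+62=180
- item 3+item 5+item 6: weight 2+5+8=15, value 48+62+69=179
- item 1+item 2+item 5: weight 4+7+5=16, value 16+70+62=148
- item 2+item 6: weight 7+8=15, value 70+69=139
- item 1+item 2+item 3: weight 4+7+2=13, value 16+70+48=134
Best: $180.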